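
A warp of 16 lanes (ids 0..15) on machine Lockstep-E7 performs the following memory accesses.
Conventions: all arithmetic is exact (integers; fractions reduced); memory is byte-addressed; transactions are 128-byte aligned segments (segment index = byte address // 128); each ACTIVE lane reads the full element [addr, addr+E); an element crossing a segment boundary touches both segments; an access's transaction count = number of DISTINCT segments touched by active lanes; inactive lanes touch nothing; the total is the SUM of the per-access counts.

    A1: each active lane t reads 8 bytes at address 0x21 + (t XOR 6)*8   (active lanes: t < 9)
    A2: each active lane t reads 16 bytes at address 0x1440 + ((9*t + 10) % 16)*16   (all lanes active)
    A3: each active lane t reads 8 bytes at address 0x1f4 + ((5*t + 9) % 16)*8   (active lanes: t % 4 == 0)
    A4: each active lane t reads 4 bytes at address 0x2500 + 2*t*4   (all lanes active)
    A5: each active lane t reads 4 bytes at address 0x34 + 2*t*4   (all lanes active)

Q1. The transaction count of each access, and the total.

A1: 2 transactions
A2: 3 transactions
A3: 2 transactions
A4: 1 transaction
A5: 2 transactions

Answer: 2,3,2,1,2; total 10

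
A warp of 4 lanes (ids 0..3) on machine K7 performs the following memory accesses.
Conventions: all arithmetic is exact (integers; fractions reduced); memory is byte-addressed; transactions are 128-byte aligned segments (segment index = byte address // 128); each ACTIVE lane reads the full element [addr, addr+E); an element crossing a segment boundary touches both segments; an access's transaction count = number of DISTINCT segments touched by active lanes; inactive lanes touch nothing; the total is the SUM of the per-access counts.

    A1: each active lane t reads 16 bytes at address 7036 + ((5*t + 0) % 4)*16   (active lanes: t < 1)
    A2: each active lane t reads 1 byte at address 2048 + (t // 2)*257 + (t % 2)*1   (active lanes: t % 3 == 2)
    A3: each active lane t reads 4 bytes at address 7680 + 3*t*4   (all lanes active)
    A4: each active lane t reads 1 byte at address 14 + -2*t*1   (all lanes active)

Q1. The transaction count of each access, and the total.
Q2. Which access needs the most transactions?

A1: 2 transactions
A2: 1 transaction
A3: 1 transaction
A4: 1 transaction

Answer: 2,1,1,1; total 5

Answer: A1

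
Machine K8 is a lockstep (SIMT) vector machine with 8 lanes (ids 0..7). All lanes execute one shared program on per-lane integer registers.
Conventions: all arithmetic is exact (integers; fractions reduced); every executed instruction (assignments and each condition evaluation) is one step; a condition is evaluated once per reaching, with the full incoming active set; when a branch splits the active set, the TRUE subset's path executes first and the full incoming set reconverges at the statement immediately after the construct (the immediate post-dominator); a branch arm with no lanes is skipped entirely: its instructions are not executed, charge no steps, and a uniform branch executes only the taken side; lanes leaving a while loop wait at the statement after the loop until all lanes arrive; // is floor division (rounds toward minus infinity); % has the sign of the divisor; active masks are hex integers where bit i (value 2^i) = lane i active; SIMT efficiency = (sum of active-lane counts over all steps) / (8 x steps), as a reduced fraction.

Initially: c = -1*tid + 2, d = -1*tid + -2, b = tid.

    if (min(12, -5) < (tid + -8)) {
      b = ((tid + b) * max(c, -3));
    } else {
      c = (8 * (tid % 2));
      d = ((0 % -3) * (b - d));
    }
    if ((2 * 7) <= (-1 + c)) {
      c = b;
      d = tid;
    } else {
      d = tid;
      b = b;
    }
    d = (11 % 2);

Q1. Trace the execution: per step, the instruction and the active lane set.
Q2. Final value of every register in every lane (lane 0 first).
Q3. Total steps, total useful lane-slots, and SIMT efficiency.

step 0: eval (min(12, -5) < (tid + -8)) 0xff
step 1: b <- ((tid + b) * max(c, -3)) 0xf0
step 2: c <- (8 * (tid % 2))         0x0f
step 3: d <- ((0 % -3) * (b - d))    0x0f
step 4: eval ((2 * 7) <= (-1 + c))   0xff
step 5: d <- tid                     0xff
step 6: b <- b                       0xff
step 7: d <- (11 % 2)                0xff

Answer: 8 steps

c: 0,8,0,8,-2,-3,-4,-5
d: 1,1,1,1,1,1,1,1
b: 0,1,2,3,-16,-30,-36,-42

steps = 8; useful = 52; efficiency = 52/64 = 13/16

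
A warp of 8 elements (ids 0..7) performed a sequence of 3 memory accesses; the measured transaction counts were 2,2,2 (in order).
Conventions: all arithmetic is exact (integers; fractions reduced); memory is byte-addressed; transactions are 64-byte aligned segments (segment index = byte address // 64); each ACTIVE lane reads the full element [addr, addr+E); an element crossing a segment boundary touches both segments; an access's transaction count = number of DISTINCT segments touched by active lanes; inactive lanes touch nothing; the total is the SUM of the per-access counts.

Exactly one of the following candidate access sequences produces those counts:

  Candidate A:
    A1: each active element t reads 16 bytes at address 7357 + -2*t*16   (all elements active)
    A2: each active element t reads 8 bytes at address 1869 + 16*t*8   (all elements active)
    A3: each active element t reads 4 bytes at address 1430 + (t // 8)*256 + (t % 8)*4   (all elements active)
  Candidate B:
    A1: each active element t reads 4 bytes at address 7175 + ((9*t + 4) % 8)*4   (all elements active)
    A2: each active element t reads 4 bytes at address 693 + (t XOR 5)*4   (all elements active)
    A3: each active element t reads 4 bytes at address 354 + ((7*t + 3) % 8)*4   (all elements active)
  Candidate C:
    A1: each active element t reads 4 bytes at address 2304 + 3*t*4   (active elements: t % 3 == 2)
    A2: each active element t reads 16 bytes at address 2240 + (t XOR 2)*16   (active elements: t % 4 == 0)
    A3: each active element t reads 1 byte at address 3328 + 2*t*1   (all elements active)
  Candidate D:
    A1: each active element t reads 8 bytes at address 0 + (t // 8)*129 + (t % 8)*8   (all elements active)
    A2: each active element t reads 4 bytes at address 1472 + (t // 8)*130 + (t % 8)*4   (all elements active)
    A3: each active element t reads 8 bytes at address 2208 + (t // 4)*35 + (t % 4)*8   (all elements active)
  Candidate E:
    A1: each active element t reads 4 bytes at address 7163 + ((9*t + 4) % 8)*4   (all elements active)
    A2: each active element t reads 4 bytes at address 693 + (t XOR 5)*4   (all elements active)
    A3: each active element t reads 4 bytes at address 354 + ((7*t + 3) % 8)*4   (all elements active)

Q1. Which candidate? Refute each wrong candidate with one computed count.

A: A1 gives 5 transactions, not 2
B: A1 gives 1 transaction, not 2
C: A1 gives 1 transaction, not 2
D: A1 gives 1 transaction, not 2
E: all counts match (2,2,2)

Answer: E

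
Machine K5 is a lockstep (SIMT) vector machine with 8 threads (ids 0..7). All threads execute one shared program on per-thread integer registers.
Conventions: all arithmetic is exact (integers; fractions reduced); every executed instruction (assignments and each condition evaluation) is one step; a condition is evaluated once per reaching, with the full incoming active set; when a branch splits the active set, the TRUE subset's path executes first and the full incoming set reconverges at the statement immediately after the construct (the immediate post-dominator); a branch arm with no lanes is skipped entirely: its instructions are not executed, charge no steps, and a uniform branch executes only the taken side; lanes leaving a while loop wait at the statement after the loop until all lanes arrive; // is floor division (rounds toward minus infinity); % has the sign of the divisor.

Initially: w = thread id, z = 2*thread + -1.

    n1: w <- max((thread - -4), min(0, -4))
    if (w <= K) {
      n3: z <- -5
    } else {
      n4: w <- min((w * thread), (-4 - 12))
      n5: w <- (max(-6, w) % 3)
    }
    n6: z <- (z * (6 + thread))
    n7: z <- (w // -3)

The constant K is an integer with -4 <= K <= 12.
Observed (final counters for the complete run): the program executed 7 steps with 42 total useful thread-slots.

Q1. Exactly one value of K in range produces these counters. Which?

Answer: K = 9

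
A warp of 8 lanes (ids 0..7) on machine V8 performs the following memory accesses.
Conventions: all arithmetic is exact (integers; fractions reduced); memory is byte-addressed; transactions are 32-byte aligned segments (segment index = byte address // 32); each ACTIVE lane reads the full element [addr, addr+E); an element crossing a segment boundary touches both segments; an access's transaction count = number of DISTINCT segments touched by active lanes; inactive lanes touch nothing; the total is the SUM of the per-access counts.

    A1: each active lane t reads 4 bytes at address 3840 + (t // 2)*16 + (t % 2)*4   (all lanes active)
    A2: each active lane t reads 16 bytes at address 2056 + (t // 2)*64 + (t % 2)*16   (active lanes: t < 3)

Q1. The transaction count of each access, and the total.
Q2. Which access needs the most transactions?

A1: 2 transactions
A2: 3 transactions

Answer: 2,3; total 5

Answer: A2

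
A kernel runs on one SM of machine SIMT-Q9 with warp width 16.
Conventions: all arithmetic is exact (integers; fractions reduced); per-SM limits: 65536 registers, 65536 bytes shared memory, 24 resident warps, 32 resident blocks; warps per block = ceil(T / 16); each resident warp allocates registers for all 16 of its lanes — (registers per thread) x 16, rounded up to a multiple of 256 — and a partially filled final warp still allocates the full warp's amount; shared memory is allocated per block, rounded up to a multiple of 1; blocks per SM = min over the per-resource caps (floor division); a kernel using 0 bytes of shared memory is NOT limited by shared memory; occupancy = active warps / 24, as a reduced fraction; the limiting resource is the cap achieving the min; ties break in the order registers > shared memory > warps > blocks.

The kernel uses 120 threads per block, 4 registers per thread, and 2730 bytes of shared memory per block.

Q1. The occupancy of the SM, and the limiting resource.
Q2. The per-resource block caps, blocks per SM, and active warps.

Answer: occupancy 1, limited by warps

registers: 32 blocks
shared memory: 24 blocks
warps: 3 blocks
blocks: 32 blocks

Answer: 3 blocks, 24 active warps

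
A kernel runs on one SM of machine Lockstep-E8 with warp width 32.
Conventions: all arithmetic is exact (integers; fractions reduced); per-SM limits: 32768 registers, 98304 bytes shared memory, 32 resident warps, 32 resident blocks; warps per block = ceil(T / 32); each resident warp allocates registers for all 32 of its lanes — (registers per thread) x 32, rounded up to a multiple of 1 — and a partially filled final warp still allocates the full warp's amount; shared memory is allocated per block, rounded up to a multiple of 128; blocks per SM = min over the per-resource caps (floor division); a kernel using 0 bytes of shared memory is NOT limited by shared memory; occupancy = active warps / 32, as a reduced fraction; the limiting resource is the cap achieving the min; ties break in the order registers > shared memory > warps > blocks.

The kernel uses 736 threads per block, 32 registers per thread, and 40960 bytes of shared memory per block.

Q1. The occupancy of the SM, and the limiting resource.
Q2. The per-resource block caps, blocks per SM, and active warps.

Answer: occupancy 23/32, limited by registers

registers: 1 block
shared memory: 2 blocks
warps: 1 block
blocks: 32 blocks

Answer: 1 block, 23 active warps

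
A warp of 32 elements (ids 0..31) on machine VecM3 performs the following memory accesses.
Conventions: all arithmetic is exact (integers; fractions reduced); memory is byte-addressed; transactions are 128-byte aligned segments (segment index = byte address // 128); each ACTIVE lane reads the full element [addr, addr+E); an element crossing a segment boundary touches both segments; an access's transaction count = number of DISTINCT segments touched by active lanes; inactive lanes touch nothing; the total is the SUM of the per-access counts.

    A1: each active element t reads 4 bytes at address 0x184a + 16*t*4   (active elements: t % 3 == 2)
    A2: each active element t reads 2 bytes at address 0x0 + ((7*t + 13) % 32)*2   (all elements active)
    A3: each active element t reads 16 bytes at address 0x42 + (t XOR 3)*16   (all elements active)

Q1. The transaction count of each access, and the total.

A1: 10 transactions
A2: 1 transaction
A3: 5 transactions

Answer: 10,1,5; total 16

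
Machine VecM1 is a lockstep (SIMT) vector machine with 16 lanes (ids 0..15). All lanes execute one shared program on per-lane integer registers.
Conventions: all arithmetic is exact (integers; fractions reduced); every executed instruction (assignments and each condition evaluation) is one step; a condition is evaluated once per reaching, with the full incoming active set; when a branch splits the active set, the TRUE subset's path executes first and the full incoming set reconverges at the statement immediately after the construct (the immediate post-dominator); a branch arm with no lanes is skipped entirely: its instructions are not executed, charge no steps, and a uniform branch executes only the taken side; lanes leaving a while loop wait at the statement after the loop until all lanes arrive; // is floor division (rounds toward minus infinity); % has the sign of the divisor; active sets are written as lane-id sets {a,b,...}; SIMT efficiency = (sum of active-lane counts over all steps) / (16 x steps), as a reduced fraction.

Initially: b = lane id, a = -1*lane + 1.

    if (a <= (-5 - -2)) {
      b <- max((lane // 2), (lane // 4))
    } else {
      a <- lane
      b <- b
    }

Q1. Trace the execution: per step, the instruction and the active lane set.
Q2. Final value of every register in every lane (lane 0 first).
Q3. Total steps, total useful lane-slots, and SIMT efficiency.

step 0: eval (a <= (-5 - -2))        {0,1,2,3,4,5,6,7,8,9,10,11,12,13,14,15}
step 1: b <- max((lane // 2), (lane // 4)) {4,5,6,7,8,9,10,11,12,13,14,15}
step 2: a <- lane                    {0,1,2,3}
step 3: b <- b                       {0,1,2,3}

Answer: 4 steps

b: 0,1,2,3,2,2,3,3,4,4,5,5,6,6,7,7
a: 0,1,2,3,-3,-4,-5,-6,-7,-8,-9,-10,-11,-12,-13,-14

steps = 4; useful = 36; efficiency = 36/64 = 9/16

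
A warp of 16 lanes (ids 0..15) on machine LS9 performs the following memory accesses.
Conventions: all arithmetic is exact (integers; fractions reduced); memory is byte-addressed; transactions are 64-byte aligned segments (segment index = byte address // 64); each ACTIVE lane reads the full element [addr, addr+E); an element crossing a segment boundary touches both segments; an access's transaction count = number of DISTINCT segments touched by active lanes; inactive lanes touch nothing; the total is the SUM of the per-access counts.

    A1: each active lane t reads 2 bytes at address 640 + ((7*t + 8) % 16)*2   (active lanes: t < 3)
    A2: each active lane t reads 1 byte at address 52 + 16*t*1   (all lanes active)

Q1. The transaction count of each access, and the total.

A1: 1 transaction
A2: 5 transactions

Answer: 1,5; total 6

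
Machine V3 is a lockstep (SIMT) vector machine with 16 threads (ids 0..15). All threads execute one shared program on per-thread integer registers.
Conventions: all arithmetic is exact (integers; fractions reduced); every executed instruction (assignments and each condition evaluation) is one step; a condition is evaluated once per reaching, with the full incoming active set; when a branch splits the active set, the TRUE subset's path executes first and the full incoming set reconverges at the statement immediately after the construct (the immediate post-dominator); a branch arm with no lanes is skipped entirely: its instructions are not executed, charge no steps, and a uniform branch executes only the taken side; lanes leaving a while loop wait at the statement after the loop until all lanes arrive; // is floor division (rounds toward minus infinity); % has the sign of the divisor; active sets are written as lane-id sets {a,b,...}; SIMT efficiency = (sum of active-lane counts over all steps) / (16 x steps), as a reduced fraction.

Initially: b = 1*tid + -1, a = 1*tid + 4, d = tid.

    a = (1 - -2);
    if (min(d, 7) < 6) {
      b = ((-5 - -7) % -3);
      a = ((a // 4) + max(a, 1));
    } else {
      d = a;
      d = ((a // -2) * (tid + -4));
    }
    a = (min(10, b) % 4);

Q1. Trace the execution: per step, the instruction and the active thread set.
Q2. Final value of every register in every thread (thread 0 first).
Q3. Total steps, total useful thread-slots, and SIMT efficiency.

step 0: a <- (1 - -2)                {0,1,2,3,4,5,6,7,8,9,10,11,12,13,14,15}
step 1: eval (min(d, 7) < 6)         {0,1,2,3,4,5,6,7,8,9,10,11,12,13,14,15}
step 2: b <- ((-5 - -7) % -3)        {0,1,2,3,4,5}
step 3: a <- ((a // 4) + max(a, 1))  {0,1,2,3,4,5}
step 4: d <- a                       {6,7,8,9,10,11,12,13,14,15}
step 5: d <- ((a // -2) * (tid + -4)) {6,7,8,9,10,11,12,13,14,15}
step 6: a <- (min(10, b) % 4)        {0,1,2,3,4,5,6,7,8,9,10,11,12,13,14,15}

Answer: 7 steps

b: -1,-1,-1,-1,-1,-1,5,6,7,8,9,10,11,12,13,14
a: 3,3,3,3,3,3,1,2,3,0,1,2,2,2,2,2
d: 0,1,2,3,4,5,-4,-6,-8,-10,-12,-14,-16,-18,-20,-22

steps = 7; useful = 80; efficiency = 80/112 = 5/7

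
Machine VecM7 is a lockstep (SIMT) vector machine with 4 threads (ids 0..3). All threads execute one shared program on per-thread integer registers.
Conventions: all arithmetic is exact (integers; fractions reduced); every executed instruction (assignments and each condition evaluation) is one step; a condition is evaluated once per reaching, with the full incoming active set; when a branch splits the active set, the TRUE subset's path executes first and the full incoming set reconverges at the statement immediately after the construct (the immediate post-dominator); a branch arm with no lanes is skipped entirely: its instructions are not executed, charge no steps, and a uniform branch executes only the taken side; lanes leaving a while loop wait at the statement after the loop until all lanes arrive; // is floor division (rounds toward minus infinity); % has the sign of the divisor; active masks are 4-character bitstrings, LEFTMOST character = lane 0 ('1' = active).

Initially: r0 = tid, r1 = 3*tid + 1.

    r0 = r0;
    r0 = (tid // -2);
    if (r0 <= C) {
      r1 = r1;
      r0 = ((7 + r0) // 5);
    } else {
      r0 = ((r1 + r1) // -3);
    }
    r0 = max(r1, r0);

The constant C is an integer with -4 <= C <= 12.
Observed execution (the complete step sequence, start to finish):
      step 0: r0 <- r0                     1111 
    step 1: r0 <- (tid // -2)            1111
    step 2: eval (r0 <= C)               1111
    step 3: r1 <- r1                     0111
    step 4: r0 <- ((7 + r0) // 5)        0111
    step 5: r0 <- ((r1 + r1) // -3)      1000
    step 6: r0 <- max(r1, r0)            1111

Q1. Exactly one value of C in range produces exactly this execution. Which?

Answer: C = -1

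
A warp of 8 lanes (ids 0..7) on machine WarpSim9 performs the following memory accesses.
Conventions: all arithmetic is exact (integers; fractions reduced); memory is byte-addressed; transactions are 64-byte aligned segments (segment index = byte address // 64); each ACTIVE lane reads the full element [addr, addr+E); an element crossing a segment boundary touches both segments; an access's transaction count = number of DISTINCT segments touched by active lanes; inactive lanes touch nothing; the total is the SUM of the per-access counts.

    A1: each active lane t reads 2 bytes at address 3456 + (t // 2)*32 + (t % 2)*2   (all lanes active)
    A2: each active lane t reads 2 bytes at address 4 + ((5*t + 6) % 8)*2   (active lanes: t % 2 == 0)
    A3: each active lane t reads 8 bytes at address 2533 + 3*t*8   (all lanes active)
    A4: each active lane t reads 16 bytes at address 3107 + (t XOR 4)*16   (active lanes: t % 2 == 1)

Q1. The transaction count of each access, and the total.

A1: 2 transactions
A2: 1 transaction
A3: 4 transactions
A4: 3 transactions

Answer: 2,1,4,3; total 10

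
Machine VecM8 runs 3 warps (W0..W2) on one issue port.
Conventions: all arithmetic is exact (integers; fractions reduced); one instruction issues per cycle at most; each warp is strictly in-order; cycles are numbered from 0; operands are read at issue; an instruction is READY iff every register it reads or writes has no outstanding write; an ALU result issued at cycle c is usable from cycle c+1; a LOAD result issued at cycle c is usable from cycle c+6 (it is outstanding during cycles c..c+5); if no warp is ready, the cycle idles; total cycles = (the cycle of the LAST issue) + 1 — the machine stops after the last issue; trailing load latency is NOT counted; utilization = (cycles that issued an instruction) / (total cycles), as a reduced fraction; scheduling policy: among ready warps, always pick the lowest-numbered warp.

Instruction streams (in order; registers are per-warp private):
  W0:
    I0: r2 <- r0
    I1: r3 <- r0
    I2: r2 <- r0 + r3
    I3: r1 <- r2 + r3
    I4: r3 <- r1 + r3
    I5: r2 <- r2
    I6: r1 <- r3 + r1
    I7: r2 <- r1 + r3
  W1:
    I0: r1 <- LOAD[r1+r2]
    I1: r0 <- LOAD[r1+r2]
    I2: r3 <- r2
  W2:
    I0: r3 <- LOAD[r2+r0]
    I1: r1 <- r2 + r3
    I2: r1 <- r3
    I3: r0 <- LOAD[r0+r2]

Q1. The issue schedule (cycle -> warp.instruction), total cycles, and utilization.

cycle 0: W0.I0
cycle 1: W0.I1
cycle 2: W0.I2
cycle 3: W0.I3
cycle 4: W0.I4
cycle 5: W0.I5
cycle 6: W0.I6
cycle 7: W0.I7
cycle 8: W1.I0
cycle 9: W2.I0
cycle 10: idle
cycle 11: idle
cycle 12: idle
cycle 13: idle
cycle 14: W1.I1
cycle 15: W1.I2
cycle 16: W2.I1
cycle 17: W2.I2
cycle 18: W2.I3

Answer: 19 cycles, utilization 15/19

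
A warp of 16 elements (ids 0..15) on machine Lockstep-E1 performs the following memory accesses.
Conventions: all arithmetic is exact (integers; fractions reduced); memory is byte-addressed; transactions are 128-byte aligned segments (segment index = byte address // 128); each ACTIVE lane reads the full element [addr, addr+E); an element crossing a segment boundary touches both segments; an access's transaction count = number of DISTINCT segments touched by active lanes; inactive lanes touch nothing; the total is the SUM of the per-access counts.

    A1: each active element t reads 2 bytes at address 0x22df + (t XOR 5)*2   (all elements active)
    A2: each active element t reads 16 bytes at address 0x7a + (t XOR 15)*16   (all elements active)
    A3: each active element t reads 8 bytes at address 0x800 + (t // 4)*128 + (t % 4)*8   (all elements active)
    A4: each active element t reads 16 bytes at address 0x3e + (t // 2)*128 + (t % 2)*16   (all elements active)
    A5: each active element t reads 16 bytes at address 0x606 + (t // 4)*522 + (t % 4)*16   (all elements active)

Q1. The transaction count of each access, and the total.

A1: 1 transaction
A2: 3 transactions
A3: 4 transactions
A4: 8 transactions
A5: 4 transactions

Answer: 1,3,4,8,4; total 20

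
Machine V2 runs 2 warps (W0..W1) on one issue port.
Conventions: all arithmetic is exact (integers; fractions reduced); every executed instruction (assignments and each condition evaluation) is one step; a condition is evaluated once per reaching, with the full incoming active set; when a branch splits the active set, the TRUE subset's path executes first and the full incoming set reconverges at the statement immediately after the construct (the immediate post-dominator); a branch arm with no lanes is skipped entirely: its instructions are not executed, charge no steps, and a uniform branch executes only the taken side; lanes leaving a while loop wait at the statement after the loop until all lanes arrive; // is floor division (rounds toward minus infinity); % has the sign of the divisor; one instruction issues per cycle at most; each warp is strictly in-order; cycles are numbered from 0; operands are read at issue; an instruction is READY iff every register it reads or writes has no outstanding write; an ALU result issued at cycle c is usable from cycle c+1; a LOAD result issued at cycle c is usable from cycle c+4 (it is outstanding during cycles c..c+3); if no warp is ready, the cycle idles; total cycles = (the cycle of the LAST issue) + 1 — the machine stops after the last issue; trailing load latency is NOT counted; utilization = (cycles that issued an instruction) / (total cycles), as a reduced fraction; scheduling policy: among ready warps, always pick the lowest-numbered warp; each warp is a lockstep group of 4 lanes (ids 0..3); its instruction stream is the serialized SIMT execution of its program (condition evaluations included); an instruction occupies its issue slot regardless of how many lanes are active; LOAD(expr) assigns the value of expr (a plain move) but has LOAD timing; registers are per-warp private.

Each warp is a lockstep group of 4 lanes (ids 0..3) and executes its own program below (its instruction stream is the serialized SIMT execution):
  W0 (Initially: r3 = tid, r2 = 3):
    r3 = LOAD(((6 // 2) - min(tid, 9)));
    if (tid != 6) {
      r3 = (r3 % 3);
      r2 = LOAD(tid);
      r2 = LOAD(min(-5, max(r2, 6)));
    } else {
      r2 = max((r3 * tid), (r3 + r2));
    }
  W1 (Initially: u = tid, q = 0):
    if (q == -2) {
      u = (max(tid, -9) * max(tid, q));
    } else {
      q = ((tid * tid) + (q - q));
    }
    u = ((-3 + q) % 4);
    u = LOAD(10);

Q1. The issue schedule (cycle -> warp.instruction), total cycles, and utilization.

cycle 0: W0.I0
cycle 1: W0.I1
cycle 2: W1.I0
cycle 3: W1.I1
cycle 4: W0.I2
cycle 5: W0.I3
cycle 6: W1.I2
cycle 7: W1.I3
cycle 8: idle
cycle 9: W0.I4

Answer: 10 cycles, utilization 9/10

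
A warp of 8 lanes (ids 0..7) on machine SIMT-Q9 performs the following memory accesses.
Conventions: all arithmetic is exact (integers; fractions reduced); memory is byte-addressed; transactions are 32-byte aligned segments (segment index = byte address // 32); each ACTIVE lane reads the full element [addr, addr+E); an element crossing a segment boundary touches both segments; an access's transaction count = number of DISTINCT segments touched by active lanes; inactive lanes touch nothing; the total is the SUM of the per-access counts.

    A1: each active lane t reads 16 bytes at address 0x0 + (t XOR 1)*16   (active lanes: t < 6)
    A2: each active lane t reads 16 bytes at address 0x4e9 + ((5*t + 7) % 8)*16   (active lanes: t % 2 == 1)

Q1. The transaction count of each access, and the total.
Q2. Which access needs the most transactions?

A1: 3 transactions
A2: 4 transactions

Answer: 3,4; total 7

Answer: A2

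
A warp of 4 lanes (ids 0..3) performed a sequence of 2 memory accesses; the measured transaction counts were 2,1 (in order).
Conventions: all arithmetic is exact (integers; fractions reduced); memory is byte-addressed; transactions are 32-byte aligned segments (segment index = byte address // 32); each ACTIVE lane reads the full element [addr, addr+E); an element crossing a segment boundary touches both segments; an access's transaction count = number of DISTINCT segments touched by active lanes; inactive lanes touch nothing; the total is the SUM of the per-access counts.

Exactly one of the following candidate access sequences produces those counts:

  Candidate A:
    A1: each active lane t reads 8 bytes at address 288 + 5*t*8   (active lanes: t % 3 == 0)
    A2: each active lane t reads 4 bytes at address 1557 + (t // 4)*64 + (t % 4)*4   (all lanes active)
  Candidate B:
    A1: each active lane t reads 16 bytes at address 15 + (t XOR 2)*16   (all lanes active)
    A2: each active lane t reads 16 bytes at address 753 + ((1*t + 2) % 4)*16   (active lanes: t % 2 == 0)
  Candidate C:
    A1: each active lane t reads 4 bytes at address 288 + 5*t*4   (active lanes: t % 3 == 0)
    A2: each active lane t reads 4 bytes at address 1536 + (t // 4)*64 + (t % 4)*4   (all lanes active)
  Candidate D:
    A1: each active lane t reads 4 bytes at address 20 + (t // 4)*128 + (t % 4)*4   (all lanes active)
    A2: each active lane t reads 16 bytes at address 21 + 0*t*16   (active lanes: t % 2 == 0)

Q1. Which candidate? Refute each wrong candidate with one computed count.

A: A2 gives 2 transactions, not 1
B: A1 gives 3 transactions, not 2
D: A2 gives 2 transactions, not 1
C: all counts match (2,1)

Answer: C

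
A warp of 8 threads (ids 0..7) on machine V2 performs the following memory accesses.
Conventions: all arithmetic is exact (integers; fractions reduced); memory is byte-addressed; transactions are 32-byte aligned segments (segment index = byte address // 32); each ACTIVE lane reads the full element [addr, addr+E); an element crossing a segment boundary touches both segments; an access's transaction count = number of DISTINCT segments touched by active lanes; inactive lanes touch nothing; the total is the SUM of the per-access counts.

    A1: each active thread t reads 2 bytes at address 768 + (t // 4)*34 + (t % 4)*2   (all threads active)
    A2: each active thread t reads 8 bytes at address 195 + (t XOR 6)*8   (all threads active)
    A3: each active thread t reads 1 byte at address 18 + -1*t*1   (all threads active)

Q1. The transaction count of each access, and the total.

A1: 2 transactions
A2: 3 transactions
A3: 1 transaction

Answer: 2,3,1; total 6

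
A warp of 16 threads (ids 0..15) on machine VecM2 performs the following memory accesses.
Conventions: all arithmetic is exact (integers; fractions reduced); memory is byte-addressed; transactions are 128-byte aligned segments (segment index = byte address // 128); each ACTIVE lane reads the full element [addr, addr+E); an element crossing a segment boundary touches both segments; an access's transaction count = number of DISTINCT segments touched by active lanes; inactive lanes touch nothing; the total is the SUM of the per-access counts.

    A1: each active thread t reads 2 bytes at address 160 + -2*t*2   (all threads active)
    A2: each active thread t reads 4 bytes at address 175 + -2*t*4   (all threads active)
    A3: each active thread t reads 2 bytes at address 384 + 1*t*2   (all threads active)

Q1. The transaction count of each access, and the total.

A1: 2 transactions
A2: 2 transactions
A3: 1 transaction

Answer: 2,2,1; total 5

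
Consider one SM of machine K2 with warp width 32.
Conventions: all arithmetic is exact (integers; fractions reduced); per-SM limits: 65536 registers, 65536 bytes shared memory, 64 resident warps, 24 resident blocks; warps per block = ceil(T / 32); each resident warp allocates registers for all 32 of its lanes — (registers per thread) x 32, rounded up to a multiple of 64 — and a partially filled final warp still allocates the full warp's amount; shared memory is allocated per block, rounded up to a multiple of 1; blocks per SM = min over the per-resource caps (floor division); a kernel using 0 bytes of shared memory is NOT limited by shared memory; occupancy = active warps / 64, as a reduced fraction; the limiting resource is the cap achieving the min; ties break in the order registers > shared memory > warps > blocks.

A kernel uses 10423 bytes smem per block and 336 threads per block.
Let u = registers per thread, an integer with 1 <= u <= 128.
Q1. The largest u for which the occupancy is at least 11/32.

Answer: u = 92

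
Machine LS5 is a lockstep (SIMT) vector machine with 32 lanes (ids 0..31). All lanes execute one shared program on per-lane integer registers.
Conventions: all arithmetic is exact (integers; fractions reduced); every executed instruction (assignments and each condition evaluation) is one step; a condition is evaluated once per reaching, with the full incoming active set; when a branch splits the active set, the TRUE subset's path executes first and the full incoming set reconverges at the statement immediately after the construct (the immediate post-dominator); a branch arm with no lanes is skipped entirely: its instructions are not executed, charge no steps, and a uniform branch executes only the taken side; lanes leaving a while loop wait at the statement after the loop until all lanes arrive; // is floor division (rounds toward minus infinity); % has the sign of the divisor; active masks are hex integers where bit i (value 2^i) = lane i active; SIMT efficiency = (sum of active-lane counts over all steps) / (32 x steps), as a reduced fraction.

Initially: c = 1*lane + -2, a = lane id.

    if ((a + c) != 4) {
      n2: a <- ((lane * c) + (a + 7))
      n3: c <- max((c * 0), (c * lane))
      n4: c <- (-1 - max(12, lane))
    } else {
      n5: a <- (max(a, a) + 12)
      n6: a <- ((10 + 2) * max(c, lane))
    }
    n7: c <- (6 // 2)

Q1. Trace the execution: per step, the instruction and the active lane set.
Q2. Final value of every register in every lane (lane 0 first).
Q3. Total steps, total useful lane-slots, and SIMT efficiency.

step 0: eval ((a + c) != 4)          0xffffffff
step 1: a <- ((lane * c) + (a + 7))  0xfffffff7
step 2: c <- max((c * 0), (c * lane)) 0xfffffff7
step 3: c <- (-1 - max(12, lane))    0xfffffff7
step 4: a <- (max(a, a) + 12)        0x00000008
step 5: a <- ((10 + 2) * max(c, lane)) 0x00000008
step 6: c <- (6 // 2)                0xffffffff

Answer: 7 steps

c: 3,3,3,3,3,3,3,3,3,3,3,3,3,3,3,3,3,3,3,3,3,3,3,3,3,3,3,3,3,3,3,3
a: 7,7,9,36,19,27,37,49,63,79,97,117,139,163,189,217,247,279,313,349,387,427,469,513,559,607,657,709,763,819,877,937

steps = 7; useful = 159; efficiency = 159/224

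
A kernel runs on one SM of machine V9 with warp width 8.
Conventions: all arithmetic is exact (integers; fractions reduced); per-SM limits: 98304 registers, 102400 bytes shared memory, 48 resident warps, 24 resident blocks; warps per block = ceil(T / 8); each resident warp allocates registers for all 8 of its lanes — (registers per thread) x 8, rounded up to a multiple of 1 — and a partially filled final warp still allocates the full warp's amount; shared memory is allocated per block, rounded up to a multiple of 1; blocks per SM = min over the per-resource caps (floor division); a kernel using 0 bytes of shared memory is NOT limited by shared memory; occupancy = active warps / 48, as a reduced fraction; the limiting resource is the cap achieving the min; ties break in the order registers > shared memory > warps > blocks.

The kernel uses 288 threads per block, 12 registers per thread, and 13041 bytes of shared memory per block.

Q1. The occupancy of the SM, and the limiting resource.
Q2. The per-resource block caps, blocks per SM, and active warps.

Answer: occupancy 3/4, limited by warps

registers: 28 blocks
shared memory: 7 blocks
warps: 1 block
blocks: 24 blocks

Answer: 1 block, 36 active warps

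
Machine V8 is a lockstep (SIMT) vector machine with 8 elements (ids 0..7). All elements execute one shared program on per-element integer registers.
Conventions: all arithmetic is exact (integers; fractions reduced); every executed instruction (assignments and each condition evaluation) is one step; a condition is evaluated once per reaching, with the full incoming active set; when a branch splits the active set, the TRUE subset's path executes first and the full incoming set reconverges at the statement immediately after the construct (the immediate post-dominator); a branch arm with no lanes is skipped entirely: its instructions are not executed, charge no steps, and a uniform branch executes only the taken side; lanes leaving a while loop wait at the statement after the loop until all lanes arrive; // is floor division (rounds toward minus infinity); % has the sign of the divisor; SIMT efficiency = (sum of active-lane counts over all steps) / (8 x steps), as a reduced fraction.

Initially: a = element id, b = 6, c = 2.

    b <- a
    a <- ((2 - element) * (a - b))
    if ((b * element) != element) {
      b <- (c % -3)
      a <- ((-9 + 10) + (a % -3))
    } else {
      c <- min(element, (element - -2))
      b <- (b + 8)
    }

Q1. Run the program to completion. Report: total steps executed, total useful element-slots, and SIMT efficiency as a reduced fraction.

Answer: 7 steps, 40 useful, 5/7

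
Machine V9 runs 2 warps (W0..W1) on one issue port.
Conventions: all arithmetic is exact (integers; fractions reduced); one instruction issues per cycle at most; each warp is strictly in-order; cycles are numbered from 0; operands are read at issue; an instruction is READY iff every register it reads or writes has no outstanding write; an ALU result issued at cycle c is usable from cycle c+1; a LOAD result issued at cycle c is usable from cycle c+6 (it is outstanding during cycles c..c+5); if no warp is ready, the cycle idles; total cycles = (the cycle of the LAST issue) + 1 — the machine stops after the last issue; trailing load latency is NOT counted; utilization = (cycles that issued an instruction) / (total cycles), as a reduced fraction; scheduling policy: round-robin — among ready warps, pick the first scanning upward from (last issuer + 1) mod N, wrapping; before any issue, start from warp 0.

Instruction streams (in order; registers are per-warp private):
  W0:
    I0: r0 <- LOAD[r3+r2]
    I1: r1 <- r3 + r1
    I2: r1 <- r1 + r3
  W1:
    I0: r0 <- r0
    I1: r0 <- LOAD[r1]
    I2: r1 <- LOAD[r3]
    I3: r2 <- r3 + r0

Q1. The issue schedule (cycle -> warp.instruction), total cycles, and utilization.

cycle 0: W0.I0
cycle 1: W1.I0
cycle 2: W0.I1
cycle 3: W1.I1
cycle 4: W0.I2
cycle 5: W1.I2
cycle 6: idle
cycle 7: idle
cycle 8: idle
cycle 9: W1.I3

Answer: 10 cycles, utilization 7/10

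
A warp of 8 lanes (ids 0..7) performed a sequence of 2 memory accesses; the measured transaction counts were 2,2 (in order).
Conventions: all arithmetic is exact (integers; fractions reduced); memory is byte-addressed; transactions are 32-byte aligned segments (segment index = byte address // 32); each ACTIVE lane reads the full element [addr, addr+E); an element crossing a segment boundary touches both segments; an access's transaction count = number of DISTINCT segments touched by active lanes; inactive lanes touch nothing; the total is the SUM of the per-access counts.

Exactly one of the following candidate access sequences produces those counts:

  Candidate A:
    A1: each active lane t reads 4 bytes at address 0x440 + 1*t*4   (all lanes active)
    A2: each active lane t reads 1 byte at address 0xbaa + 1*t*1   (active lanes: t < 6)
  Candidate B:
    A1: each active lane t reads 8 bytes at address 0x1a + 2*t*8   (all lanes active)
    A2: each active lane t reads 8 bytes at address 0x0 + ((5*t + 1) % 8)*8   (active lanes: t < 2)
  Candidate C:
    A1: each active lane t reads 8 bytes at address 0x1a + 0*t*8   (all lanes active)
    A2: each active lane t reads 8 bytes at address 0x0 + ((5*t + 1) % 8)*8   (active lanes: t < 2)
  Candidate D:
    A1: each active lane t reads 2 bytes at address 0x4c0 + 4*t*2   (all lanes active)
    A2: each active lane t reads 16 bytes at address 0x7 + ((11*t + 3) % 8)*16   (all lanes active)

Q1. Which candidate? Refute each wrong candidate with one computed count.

A: A1 gives 1 transaction, not 2
B: A1 gives 5 transactions, not 2
D: A2 gives 5 transactions, not 2
C: all counts match (2,2)

Answer: C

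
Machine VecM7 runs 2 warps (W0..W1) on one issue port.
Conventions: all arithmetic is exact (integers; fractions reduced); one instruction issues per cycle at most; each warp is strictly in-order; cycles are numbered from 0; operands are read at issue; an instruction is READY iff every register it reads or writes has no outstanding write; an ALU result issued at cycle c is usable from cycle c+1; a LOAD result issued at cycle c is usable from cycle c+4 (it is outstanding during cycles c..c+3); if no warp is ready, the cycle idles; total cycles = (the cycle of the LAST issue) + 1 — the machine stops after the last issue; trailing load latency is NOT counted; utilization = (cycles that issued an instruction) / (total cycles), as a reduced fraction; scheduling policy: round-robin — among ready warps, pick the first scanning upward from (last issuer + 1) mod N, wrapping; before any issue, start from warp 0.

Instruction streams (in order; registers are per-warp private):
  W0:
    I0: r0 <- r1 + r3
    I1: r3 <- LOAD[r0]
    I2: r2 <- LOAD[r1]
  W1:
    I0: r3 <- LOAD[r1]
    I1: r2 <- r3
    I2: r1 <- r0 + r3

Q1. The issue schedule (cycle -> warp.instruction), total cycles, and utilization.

cycle 0: W0.I0
cycle 1: W1.I0
cycle 2: W0.I1
cycle 3: W0.I2
cycle 4: idle
cycle 5: W1.I1
cycle 6: W1.I2

Answer: 7 cycles, utilization 6/7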